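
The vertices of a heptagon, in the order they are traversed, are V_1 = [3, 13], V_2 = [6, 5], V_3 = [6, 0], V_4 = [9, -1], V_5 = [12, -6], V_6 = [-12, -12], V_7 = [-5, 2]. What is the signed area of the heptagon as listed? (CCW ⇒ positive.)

-256

Cross-terms: -63, -30, -6, -42, -216, -84, -71  ⇒  Σ = -512
Signed area = Σ/2 = -256 (negative ⇒ clockwise traversal).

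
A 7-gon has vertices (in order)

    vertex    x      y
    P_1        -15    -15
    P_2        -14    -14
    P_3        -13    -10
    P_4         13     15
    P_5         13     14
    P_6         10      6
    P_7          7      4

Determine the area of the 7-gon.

114.5

Apply Gauss's area formula: 2A = Σ (x_i·y_{i+1} − x_{i+1}·y_i), indices taken mod 7.
Cross-terms: 0, -42, -65, -13, -62, -2, -45  ⇒  Σ = -229
Area = |Σ|/2 = 114.5.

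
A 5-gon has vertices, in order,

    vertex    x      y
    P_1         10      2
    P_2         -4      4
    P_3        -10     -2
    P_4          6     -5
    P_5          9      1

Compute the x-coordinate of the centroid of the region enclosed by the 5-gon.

95/217

Apply the surveyor's formula. First the cross-terms c_i = x_i·y_{i+1} − x_{i+1}·y_i:
  48, 48, 62, 51, 8  ⇒  2A = 217, A = 108.5.
Then Σ (x_i + x_{i+1})·c_i = 285, so x̄ = 285 / (6·108.5) = 95/217.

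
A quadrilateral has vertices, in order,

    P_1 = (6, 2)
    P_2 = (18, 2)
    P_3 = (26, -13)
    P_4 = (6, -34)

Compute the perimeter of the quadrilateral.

94

|P_1P_2| = √((12)² + (0)²) = √144 = 12
|P_2P_3| = √((8)² + (-15)²) = √289 = 17
|P_3P_4| = √((-20)² + (-21)²) = √841 = 29
|P_4P_1| = √((0)² + (36)²) = √1296 = 36
Perimeter = 12 + 17 + 29 + 36 = 94.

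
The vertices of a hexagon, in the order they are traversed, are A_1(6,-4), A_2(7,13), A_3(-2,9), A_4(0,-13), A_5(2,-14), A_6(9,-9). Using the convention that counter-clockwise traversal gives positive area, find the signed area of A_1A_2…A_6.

Σ = (106) + (89) + (26) + (26) + (108) + (18) = 373
Signed area = Σ/2 = 186.5 (positive ⇒ counter-clockwise traversal).

186.5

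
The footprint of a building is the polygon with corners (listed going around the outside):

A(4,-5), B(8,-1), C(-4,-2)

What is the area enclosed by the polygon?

22

Apply the surveyor's formula: 2A = Σ (x_i·y_{i+1} − x_{i+1}·y_i), indices taken mod 3.
Cross-terms: 36, -20, 28  ⇒  Σ = 44
Area = |Σ|/2 = 22.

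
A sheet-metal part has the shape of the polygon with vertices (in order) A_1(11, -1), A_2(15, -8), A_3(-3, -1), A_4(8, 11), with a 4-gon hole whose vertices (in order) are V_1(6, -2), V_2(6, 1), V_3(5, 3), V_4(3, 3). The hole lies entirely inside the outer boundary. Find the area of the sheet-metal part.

Outer boundary:
Σ = (-73) + (-39) + (-25) + (-129) = -266
Area = |Σ|/2 = 133.
Hole:
Σ = (18) + (13) + (6) + (-24) = 13
Area = |Σ|/2 = 6.5.
Net area = 133 − 6.5 = 126.5.

126.5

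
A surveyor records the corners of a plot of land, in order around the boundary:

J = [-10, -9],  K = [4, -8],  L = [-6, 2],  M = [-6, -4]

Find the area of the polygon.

63

Cross-terms: 116, -40, 36, 14  ⇒  Σ = 126
Area = |Σ|/2 = 63.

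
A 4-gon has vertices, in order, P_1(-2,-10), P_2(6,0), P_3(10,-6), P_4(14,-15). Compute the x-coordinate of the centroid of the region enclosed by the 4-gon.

330/53

Apply the shoelace formula. First the cross-terms c_i = x_i·y_{i+1} − x_{i+1}·y_i:
  60, -36, -66, -170  ⇒  2A = -212, A = -106.
Then Σ (x_i + x_{i+1})·c_i = -3960, so x̄ = -3960 / (6·(-106)) = 330/53.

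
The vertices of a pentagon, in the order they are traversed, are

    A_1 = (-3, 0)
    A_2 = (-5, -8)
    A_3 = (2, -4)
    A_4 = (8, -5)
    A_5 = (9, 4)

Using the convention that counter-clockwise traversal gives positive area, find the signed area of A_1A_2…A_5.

85.5

A_1→A_2: (-3)(-8) − (-5)(0) = 24
A_2→A_3: (-5)(-4) − (2)(-8) = 36
A_3→A_4: (2)(-5) − (8)(-4) = 22
A_4→A_5: (8)(4) − (9)(-5) = 77
A_5→A_1: (9)(0) − (-3)(4) = 12
Σ = 171
Signed area = Σ/2 = 85.5 (positive ⇒ counter-clockwise traversal).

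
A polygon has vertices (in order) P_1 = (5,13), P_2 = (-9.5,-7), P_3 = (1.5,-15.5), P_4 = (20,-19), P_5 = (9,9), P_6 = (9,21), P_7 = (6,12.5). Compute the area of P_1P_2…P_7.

Apply Gauss's area formula: 2A = Σ (x_i·y_{i+1} − x_{i+1}·y_i), indices taken mod 7.
Σ = (88.5) + (157.75) + (281.5) + (351) + (108) + (-13.5) + (15.5) = 988.75
Area = |Σ|/2 = 494.375.

494.375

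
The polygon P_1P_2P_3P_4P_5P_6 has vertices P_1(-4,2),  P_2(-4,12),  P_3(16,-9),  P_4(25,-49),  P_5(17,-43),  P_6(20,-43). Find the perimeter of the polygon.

144

|P_1P_2| = √((0)² + (10)²) = √100 = 10
|P_2P_3| = √((20)² + (-21)²) = √841 = 29
|P_3P_4| = √((9)² + (-40)²) = √1681 = 41
|P_4P_5| = √((-8)² + (6)²) = √100 = 10
|P_5P_6| = √((3)² + (0)²) = √9 = 3
|P_6P_1| = √((-24)² + (45)²) = √2601 = 51
Perimeter = 10 + 29 + 41 + 10 + 3 + 51 = 144.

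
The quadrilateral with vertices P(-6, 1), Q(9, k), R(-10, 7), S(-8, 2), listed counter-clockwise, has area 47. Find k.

The doubled signed area Σ (x_i y_{i+1} − x_{i+1} y_i) is linear in k.
With k=0 it equals 94; the coefficient of k is 4 (from the two edges through Q).
So 4·k + 94 = 2·47 = 94 ⇒ k = 0.

0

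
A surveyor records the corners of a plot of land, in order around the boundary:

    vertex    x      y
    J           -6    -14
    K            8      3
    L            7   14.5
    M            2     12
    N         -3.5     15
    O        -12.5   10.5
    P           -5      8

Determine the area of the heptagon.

Apply the shoelace formula: 2A = Σ (x_i·y_{i+1} − x_{i+1}·y_i), indices taken mod 7.
J→K: (-6)(3) − (8)(-14) = 94
K→L: (8)(14.5) − (7)(3) = 95
L→M: (7)(12) − (2)(14.5) = 55
M→N: (2)(15) − (-3.5)(12) = 72
N→O: (-3.5)(10.5) − (-12.5)(15) = 150.75
O→P: (-12.5)(8) − (-5)(10.5) = -47.5
P→J: (-5)(-14) − (-6)(8) = 118
Σ = 537.25
Area = |Σ|/2 = 268.625.

268.625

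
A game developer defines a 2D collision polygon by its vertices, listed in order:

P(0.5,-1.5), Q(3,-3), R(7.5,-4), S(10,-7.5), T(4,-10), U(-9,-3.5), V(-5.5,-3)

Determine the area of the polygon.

79.625

Σ = (3) + (10.5) + (-16.25) + (-70) + (-104) + (7.75) + (9.75) = -159.25
Area = |Σ|/2 = 79.625.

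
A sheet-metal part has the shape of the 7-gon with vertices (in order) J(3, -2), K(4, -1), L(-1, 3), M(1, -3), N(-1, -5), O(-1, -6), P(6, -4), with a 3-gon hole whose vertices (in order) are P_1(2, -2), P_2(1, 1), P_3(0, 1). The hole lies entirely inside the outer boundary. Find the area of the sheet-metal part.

23

Outer boundary:
Apply the shoelace (surveyor's) formula: 2A = Σ (x_i·y_{i+1} − x_{i+1}·y_i), indices taken mod 7.
J→K: (3)(-1) − (4)(-2) = 5
K→L: (4)(3) − (-1)(-1) = 11
L→M: (-1)(-3) − (1)(3) = 0
M→N: (1)(-5) − (-1)(-3) = -8
N→O: (-1)(-6) − (-1)(-5) = 1
O→P: (-1)(-4) − (6)(-6) = 40
P→J: (6)(-2) − (3)(-4) = 0
Σ = 49
Area = |Σ|/2 = 24.5.
Hole:
Apply the shoelace (surveyor's) formula: 2A = Σ (x_i·y_{i+1} − x_{i+1}·y_i), indices taken mod 3.
Σ = (4) + (1) + (-2) = 3
Area = |Σ|/2 = 1.5.
Net area = 24.5 − 1.5 = 23.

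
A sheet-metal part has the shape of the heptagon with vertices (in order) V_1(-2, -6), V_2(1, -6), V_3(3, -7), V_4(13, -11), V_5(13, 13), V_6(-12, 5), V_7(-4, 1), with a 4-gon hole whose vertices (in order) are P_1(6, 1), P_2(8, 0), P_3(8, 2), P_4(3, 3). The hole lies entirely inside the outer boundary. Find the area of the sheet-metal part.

321.5

Outer boundary:
Apply Gauss's area formula: 2A = Σ (x_i·y_{i+1} − x_{i+1}·y_i), indices taken mod 7.
V_1→V_2: (-2)(-6) − (1)(-6) = 18
V_2→V_3: (1)(-7) − (3)(-6) = 11
V_3→V_4: (3)(-11) − (13)(-7) = 58
V_4→V_5: (13)(13) − (13)(-11) = 312
V_5→V_6: (13)(5) − (-12)(13) = 221
V_6→V_7: (-12)(1) − (-4)(5) = 8
V_7→V_1: (-4)(-6) − (-2)(1) = 26
Σ = 654
Area = |Σ|/2 = 327.
Hole:
Apply the shoelace (surveyor's) formula: 2A = Σ (x_i·y_{i+1} − x_{i+1}·y_i), indices taken mod 4.
P_1→P_2: (6)(0) − (8)(1) = -8
P_2→P_3: (8)(2) − (8)(0) = 16
P_3→P_4: (8)(3) − (3)(2) = 18
P_4→P_1: (3)(1) − (6)(3) = -15
Σ = 11
Area = |Σ|/2 = 5.5.
Net area = 327 − 5.5 = 321.5.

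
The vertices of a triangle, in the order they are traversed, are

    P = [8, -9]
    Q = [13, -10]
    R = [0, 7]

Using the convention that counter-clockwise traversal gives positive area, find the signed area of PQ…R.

36

P→Q: (8)(-10) − (13)(-9) = 37
Q→R: (13)(7) − (0)(-10) = 91
R→P: (0)(-9) − (8)(7) = -56
Σ = 72
Signed area = Σ/2 = 36 (positive ⇒ counter-clockwise traversal).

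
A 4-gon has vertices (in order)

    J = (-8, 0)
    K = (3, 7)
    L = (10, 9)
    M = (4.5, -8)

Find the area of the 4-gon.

Apply the shoelace (surveyor's) formula: 2A = Σ (x_i·y_{i+1} − x_{i+1}·y_i), indices taken mod 4.
Cross-terms: -56, -43, -120.5, -64  ⇒  Σ = -283.5
Area = |Σ|/2 = 141.75.

141.75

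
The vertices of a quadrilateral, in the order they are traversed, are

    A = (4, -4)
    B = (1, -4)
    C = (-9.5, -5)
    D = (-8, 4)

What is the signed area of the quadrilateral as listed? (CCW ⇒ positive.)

-58.5

Apply the surveyor's formula: 2A = Σ (x_i·y_{i+1} − x_{i+1}·y_i), indices taken mod 4.
Σ = (-12) + (-43) + (-78) + (16) = -117
Signed area = Σ/2 = -58.5 (negative ⇒ clockwise traversal).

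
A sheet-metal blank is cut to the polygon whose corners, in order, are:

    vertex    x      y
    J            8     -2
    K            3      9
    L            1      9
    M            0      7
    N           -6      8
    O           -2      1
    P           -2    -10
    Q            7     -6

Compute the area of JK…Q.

146.5

Apply the shoelace formula: 2A = Σ (x_i·y_{i+1} − x_{i+1}·y_i), indices taken mod 8.
Σ = (78) + (18) + (7) + (42) + (10) + (22) + (82) + (34) = 293
Area = |Σ|/2 = 146.5.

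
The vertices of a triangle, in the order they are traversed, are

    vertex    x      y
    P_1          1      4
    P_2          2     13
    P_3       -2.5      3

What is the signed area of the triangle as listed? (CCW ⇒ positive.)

15.25

Σ = (5) + (38.5) + (-13) = 30.5
Signed area = Σ/2 = 15.25 (positive ⇒ counter-clockwise traversal).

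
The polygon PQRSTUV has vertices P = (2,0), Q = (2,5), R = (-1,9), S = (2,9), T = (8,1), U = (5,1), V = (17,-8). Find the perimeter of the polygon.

58

|PQ| = √((0)² + (5)²) = √25 = 5
|QR| = √((-3)² + (4)²) = √25 = 5
|RS| = √((3)² + (0)²) = √9 = 3
|ST| = √((6)² + (-8)²) = √100 = 10
|TU| = √((-3)² + (0)²) = √9 = 3
|UV| = √((12)² + (-9)²) = √225 = 15
|VP| = √((-15)² + (8)²) = √289 = 17
Perimeter = 5 + 5 + 3 + 10 + 3 + 15 + 17 = 58.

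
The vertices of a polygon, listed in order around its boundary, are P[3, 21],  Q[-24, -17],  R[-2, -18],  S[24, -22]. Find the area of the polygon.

948.5

Cross-terms: 453, 398, 476, 570  ⇒  Σ = 1897
Area = |Σ|/2 = 948.5.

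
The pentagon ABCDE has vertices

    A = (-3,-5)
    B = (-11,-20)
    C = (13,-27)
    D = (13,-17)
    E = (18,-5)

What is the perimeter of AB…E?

86

|AB| = √((-8)² + (-15)²) = √289 = 17
|BC| = √((24)² + (-7)²) = √625 = 25
|CD| = √((0)² + (10)²) = √100 = 10
|DE| = √((5)² + (12)²) = √169 = 13
|EA| = √((-21)² + (0)²) = √441 = 21
Perimeter = 17 + 25 + 10 + 13 + 21 = 86.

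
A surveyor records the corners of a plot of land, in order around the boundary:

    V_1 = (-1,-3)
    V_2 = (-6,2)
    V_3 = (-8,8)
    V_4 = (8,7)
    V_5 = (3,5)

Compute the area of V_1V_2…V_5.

78.5

Σ = (-20) + (-32) + (-120) + (19) + (-4) = -157
Area = |Σ|/2 = 78.5.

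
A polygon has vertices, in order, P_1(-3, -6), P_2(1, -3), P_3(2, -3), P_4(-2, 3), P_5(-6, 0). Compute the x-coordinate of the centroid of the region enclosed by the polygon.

-163/72

Apply the surveyor's formula. First the cross-terms c_i = x_i·y_{i+1} − x_{i+1}·y_i:
  15, 3, 0, 18, 36  ⇒  2A = 72, A = 36.
Then Σ (x_i + x_{i+1})·c_i = -489, so x̄ = -489 / (6·36) = -163/72.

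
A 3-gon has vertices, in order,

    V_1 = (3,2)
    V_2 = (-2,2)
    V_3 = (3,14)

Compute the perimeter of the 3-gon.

|V_1V_2| = √((-5)² + (0)²) = √25 = 5
|V_2V_3| = √((5)² + (12)²) = √169 = 13
|V_3V_1| = √((0)² + (-12)²) = √144 = 12
Perimeter = 5 + 13 + 12 = 30.

30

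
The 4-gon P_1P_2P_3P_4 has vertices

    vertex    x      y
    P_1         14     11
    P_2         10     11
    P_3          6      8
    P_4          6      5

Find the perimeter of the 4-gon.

|P_1P_2| = √((-4)² + (0)²) = √16 = 4
|P_2P_3| = √((-4)² + (-3)²) = √25 = 5
|P_3P_4| = √((0)² + (-3)²) = √9 = 3
|P_4P_1| = √((8)² + (6)²) = √100 = 10
Perimeter = 4 + 5 + 3 + 10 = 22.

22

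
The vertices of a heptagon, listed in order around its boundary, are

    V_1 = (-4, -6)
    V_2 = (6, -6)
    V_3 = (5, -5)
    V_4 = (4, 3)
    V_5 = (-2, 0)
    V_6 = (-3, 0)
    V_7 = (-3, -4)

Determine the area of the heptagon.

57.5

Apply Gauss's area formula: 2A = Σ (x_i·y_{i+1} − x_{i+1}·y_i), indices taken mod 7.
Cross-terms: 60, 0, 35, 6, 0, 12, 2  ⇒  Σ = 115
Area = |Σ|/2 = 57.5.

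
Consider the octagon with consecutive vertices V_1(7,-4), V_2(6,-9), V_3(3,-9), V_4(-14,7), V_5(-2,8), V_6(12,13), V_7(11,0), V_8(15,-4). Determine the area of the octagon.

305

Σ = (-39) + (-27) + (-105) + (-98) + (-122) + (-143) + (-44) + (-32) = -610
Area = |Σ|/2 = 305.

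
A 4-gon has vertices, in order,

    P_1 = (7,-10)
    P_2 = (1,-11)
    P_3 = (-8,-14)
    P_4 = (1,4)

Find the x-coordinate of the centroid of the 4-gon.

Apply the shoelace formula. First the cross-terms c_i = x_i·y_{i+1} − x_{i+1}·y_i:
  -67, -102, -18, -38  ⇒  2A = -225, A = -112.5.
Then Σ (x_i + x_{i+1})·c_i = 0, so x̄ = 0 / (6·(-112.5)) = 0.

0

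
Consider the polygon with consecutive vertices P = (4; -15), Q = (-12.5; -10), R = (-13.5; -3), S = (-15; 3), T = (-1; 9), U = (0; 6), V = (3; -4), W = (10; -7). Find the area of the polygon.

334.75

Cross-terms: -227.5, -97.5, -85.5, -132, -6, -18, 19, -122  ⇒  Σ = -669.5
Area = |Σ|/2 = 334.75.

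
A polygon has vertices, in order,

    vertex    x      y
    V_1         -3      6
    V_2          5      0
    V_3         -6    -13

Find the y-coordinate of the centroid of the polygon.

-7/3

Apply the shoelace (surveyor's) formula. First the cross-terms c_i = x_i·y_{i+1} − x_{i+1}·y_i:
  -30, -65, -75  ⇒  2A = -170, A = -85.
Then Σ (y_i + y_{i+1})·c_i = 1190, so ȳ = 1190 / (6·(-85)) = -7/3.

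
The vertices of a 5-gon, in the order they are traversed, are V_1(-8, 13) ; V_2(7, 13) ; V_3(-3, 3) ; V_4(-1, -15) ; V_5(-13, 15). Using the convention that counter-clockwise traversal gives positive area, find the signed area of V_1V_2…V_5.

-173

Apply the shoelace (surveyor's) formula: 2A = Σ (x_i·y_{i+1} − x_{i+1}·y_i), indices taken mod 5.
Cross-terms: -195, 60, 48, -210, -49  ⇒  Σ = -346
Signed area = Σ/2 = -173 (negative ⇒ clockwise traversal).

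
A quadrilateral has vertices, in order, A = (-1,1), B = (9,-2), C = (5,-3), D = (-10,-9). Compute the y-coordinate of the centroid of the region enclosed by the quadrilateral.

-572/177

Apply Gauss's area formula. First the cross-terms c_i = x_i·y_{i+1} − x_{i+1}·y_i:
  -7, -17, -75, -19  ⇒  2A = -118, A = -59.
Then Σ (y_i + y_{i+1})·c_i = 1144, so ȳ = 1144 / (6·(-59)) = -572/177.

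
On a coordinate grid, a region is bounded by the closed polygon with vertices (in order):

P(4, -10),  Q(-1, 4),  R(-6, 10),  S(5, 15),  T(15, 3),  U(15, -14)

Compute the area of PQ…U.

Σ = (6) + (14) + (-140) + (-210) + (-255) + (-94) = -679
Area = |Σ|/2 = 339.5.

339.5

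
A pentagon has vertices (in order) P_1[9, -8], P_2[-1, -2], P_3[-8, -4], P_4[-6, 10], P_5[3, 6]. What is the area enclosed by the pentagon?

Apply Gauss's area formula: 2A = Σ (x_i·y_{i+1} − x_{i+1}·y_i), indices taken mod 5.
P_1→P_2: (9)(-2) − (-1)(-8) = -26
P_2→P_3: (-1)(-4) − (-8)(-2) = -12
P_3→P_4: (-8)(10) − (-6)(-4) = -104
P_4→P_5: (-6)(6) − (3)(10) = -66
P_5→P_1: (3)(-8) − (9)(6) = -78
Σ = -286
Area = |Σ|/2 = 143.

143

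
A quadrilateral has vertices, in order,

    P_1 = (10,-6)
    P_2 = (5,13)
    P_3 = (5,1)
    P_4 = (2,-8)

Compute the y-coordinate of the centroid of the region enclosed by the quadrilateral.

-1

Apply Gauss's area formula. First the cross-terms c_i = x_i·y_{i+1} − x_{i+1}·y_i:
  160, -60, -42, 68  ⇒  2A = 126, A = 63.
Then Σ (y_i + y_{i+1})·c_i = -378, so ȳ = -378 / (6·63) = -1.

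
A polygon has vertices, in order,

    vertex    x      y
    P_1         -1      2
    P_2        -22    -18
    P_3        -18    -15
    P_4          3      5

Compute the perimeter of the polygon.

|P_1P_2| = √((-21)² + (-20)²) = √841 = 29
|P_2P_3| = √((4)² + (3)²) = √25 = 5
|P_3P_4| = √((21)² + (20)²) = √841 = 29
|P_4P_1| = √((-4)² + (-3)²) = √25 = 5
Perimeter = 29 + 5 + 29 + 5 = 68.

68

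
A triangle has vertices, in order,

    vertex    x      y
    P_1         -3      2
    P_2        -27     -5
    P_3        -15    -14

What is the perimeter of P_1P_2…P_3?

|P_1P_2| = √((-24)² + (-7)²) = √625 = 25
|P_2P_3| = √((12)² + (-9)²) = √225 = 15
|P_3P_1| = √((12)² + (16)²) = √400 = 20
Perimeter = 25 + 15 + 20 = 60.

60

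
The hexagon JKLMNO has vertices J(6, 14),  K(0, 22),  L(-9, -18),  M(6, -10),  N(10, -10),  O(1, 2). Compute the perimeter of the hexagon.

|JK| = √((-6)² + (8)²) = √100 = 10
|KL| = √((-9)² + (-40)²) = √1681 = 41
|LM| = √((15)² + (8)²) = √289 = 17
|MN| = √((4)² + (0)²) = √16 = 4
|NO| = √((-9)² + (12)²) = √225 = 15
|OJ| = √((5)² + (12)²) = √169 = 13
Perimeter = 10 + 41 + 17 + 4 + 15 + 13 = 100.

100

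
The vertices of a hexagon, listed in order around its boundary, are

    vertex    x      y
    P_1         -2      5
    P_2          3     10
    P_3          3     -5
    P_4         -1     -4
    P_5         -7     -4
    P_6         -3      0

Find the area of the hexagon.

74

P_1→P_2: (-2)(10) − (3)(5) = -35
P_2→P_3: (3)(-5) − (3)(10) = -45
P_3→P_4: (3)(-4) − (-1)(-5) = -17
P_4→P_5: (-1)(-4) − (-7)(-4) = -24
P_5→P_6: (-7)(0) − (-3)(-4) = -12
P_6→P_1: (-3)(5) − (-2)(0) = -15
Σ = -148
Area = |Σ|/2 = 74.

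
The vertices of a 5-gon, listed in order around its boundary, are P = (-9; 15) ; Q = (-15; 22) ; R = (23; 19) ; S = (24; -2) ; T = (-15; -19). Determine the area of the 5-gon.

1074

P→Q: (-9)(22) − (-15)(15) = 27
Q→R: (-15)(19) − (23)(22) = -791
R→S: (23)(-2) − (24)(19) = -502
S→T: (24)(-19) − (-15)(-2) = -486
T→P: (-15)(15) − (-9)(-19) = -396
Σ = -2148
Area = |Σ|/2 = 1074.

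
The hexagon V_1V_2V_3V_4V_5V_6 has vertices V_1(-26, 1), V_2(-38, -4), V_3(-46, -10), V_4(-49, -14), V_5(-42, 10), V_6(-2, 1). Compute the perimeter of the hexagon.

|V_1V_2| = √((-12)² + (-5)²) = √169 = 13
|V_2V_3| = √((-8)² + (-6)²) = √100 = 10
|V_3V_4| = √((-3)² + (-4)²) = √25 = 5
|V_4V_5| = √((7)² + (24)²) = √625 = 25
|V_5V_6| = √((40)² + (-9)²) = √1681 = 41
|V_6V_1| = √((-24)² + (0)²) = √576 = 24
Perimeter = 13 + 10 + 5 + 25 + 41 + 24 = 118.

118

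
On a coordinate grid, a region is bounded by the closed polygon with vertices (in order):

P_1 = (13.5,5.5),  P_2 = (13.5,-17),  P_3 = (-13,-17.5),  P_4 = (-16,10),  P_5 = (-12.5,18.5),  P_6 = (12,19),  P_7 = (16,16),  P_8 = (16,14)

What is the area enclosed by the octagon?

Apply the shoelace formula: 2A = Σ (x_i·y_{i+1} − x_{i+1}·y_i), indices taken mod 8.
P_1→P_2: (13.5)(-17) − (13.5)(5.5) = -303.75
P_2→P_3: (13.5)(-17.5) − (-13)(-17) = -457.25
P_3→P_4: (-13)(10) − (-16)(-17.5) = -410
P_4→P_5: (-16)(18.5) − (-12.5)(10) = -171
P_5→P_6: (-12.5)(19) − (12)(18.5) = -459.5
P_6→P_7: (12)(16) − (16)(19) = -112
P_7→P_8: (16)(14) − (16)(16) = -32
P_8→P_1: (16)(5.5) − (13.5)(14) = -101
Σ = -2046.5
Area = |Σ|/2 = 1023.25.

1023.25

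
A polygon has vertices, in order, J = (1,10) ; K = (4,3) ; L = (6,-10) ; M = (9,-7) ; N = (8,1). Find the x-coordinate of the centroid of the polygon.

Apply the shoelace formula. First the cross-terms c_i = x_i·y_{i+1} − x_{i+1}·y_i:
  -37, -58, 48, 65, 79  ⇒  2A = 97, A = 48.5.
Then Σ (x_i + x_{i+1})·c_i = 1771, so x̄ = 1771 / (6·48.5) = 1771/291.

1771/291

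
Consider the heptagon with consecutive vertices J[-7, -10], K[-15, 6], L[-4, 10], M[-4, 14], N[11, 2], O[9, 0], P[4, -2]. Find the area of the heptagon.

293

Cross-terms: -192, -126, -16, -162, -18, -18, -54  ⇒  Σ = -586
Area = |Σ|/2 = 293.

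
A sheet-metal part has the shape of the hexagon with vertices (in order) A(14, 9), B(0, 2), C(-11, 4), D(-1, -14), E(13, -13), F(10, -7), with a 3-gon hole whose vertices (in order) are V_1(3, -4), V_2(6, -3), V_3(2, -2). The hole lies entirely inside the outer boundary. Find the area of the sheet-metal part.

311.5

Outer boundary:
Apply the surveyor's formula: 2A = Σ (x_i·y_{i+1} − x_{i+1}·y_i), indices taken mod 6.
Cross-terms: 28, 22, 158, 195, 39, 188  ⇒  Σ = 630
Area = |Σ|/2 = 315.
Hole:
Σ = (15) + (-6) + (-2) = 7
Area = |Σ|/2 = 3.5.
Net area = 315 − 3.5 = 311.5.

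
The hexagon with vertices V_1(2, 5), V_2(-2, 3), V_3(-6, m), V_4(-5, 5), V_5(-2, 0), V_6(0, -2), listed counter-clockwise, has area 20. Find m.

The doubled signed area Σ (x_i y_{i+1} − x_{i+1} y_i) is linear in m.
With m=0 it equals 22; the coefficient of m is 3 (from the two edges through V_3).
So 3·m + 22 = 2·20 = 40 ⇒ m = 6.

6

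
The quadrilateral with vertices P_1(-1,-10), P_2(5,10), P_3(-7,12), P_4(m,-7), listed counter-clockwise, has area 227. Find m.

The doubled signed area Σ (x_i y_{i+1} − x_{i+1} y_i) is linear in m.
With m=0 it equals 212; the coefficient of m is -22 (from the two edges through P_4).
So -22·m + 212 = 2·227 = 454 ⇒ m = -11.

-11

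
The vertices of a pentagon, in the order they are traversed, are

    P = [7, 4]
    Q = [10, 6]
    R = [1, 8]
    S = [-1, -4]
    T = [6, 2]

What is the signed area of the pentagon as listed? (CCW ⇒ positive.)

Σ = (2) + (74) + (4) + (22) + (10) = 112
Signed area = Σ/2 = 56 (positive ⇒ counter-clockwise traversal).

56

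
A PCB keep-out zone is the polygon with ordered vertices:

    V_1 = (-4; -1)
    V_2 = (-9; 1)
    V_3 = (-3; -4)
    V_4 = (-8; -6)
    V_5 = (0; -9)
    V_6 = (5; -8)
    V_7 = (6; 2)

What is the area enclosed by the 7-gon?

94.5

Σ = (-13) + (39) + (-14) + (72) + (45) + (58) + (2) = 189
Area = |Σ|/2 = 94.5.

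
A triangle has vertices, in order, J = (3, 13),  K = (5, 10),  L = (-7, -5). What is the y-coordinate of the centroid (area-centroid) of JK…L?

Apply the shoelace formula. First the cross-terms c_i = x_i·y_{i+1} − x_{i+1}·y_i:
  -35, 45, -76  ⇒  2A = -66, A = -33.
Then Σ (y_i + y_{i+1})·c_i = -1188, so ȳ = -1188 / (6·(-33)) = 6.

6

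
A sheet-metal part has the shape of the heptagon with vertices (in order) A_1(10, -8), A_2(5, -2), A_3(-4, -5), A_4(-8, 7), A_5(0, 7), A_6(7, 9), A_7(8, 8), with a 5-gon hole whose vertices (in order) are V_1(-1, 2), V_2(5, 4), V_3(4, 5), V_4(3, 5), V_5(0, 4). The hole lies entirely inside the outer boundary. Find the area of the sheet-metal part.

Outer boundary:
A_1→A_2: (10)(-2) − (5)(-8) = 20
A_2→A_3: (5)(-5) − (-4)(-2) = -33
A_3→A_4: (-4)(7) − (-8)(-5) = -68
A_4→A_5: (-8)(7) − (0)(7) = -56
A_5→A_6: (0)(9) − (7)(7) = -49
A_6→A_7: (7)(8) − (8)(9) = -16
A_7→A_1: (8)(-8) − (10)(8) = -144
Σ = -346
Area = |Σ|/2 = 173.
Hole:
Σ = (-14) + (9) + (5) + (12) + (4) = 16
Area = |Σ|/2 = 8.
Net area = 173 − 8 = 165.

165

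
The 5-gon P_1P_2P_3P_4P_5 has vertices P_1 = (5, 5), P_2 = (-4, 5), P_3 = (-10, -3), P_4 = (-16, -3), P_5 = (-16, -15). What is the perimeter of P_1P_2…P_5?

|P_1P_2| = √((-9)² + (0)²) = √81 = 9
|P_2P_3| = √((-6)² + (-8)²) = √100 = 10
|P_3P_4| = √((-6)² + (0)²) = √36 = 6
|P_4P_5| = √((0)² + (-12)²) = √144 = 12
|P_5P_1| = √((21)² + (20)²) = √841 = 29
Perimeter = 9 + 10 + 6 + 12 + 29 = 66.

66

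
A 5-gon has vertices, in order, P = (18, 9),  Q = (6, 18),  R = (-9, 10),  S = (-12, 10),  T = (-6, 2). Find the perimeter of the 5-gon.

70

|PQ| = √((-12)² + (9)²) = √225 = 15
|QR| = √((-15)² + (-8)²) = √289 = 17
|RS| = √((-3)² + (0)²) = √9 = 3
|ST| = √((6)² + (-8)²) = √100 = 10
|TP| = √((24)² + (7)²) = √625 = 25
Perimeter = 15 + 17 + 3 + 10 + 25 = 70.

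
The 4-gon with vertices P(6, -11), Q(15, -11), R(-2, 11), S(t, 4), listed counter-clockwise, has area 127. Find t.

-2

Write out the shoelace sum; only the two edges meeting at S involve t:
2·Area = [((-2)·4 − t·11) + (t·(-11) − 6·4)] + 242
       = -22·t + 210 = 254
⇒ t = -2.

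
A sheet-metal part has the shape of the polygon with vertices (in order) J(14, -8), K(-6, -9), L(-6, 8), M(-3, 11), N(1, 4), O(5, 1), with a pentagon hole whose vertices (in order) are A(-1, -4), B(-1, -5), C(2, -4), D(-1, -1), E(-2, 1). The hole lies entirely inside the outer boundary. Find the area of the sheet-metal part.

199.5

Outer boundary:
Apply the shoelace formula: 2A = Σ (x_i·y_{i+1} − x_{i+1}·y_i), indices taken mod 6.
Σ = (-174) + (-102) + (-42) + (-23) + (-19) + (-54) = -414
Area = |Σ|/2 = 207.
Hole:
Apply the shoelace formula: 2A = Σ (x_i·y_{i+1} − x_{i+1}·y_i), indices taken mod 5.
A→B: (-1)(-5) − (-1)(-4) = 1
B→C: (-1)(-4) − (2)(-5) = 14
C→D: (2)(-1) − (-1)(-4) = -6
D→E: (-1)(1) − (-2)(-1) = -3
E→A: (-2)(-4) − (-1)(1) = 9
Σ = 15
Area = |Σ|/2 = 7.5.
Net area = 207 − 7.5 = 199.5.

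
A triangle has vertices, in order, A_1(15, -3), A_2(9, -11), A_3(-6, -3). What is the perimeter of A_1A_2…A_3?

|A_1A_2| = √((-6)² + (-8)²) = √100 = 10
|A_2A_3| = √((-15)² + (8)²) = √289 = 17
|A_3A_1| = √((21)² + (0)²) = √441 = 21
Perimeter = 10 + 17 + 21 = 48.

48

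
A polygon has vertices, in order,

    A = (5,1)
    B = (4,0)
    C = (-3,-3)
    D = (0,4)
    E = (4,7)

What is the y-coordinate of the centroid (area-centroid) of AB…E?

404/225

Apply the surveyor's formula. First the cross-terms c_i = x_i·y_{i+1} − x_{i+1}·y_i:
  -4, -12, -12, -16, -31  ⇒  2A = -75, A = -37.5.
Then Σ (y_i + y_{i+1})·c_i = -404, so ȳ = -404 / (6·(-37.5)) = 404/225.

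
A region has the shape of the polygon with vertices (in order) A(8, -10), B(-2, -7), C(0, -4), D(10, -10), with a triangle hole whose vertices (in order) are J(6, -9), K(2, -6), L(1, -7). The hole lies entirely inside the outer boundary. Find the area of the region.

Outer boundary:
Apply the surveyor's formula: 2A = Σ (x_i·y_{i+1} − x_{i+1}·y_i), indices taken mod 4.
Σ = (-76) + (8) + (40) + (-20) = -48
Area = |Σ|/2 = 24.
Hole:
Apply the shoelace formula: 2A = Σ (x_i·y_{i+1} − x_{i+1}·y_i), indices taken mod 3.
Cross-terms: -18, -8, 33  ⇒  Σ = 7
Area = |Σ|/2 = 3.5.
Net area = 24 − 3.5 = 20.5.

20.5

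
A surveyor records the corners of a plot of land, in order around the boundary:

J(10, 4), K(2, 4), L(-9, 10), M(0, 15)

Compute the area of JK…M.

Apply Gauss's area formula: 2A = Σ (x_i·y_{i+1} − x_{i+1}·y_i), indices taken mod 4.
Σ = (32) + (56) + (-135) + (-150) = -197
Area = |Σ|/2 = 98.5.

98.5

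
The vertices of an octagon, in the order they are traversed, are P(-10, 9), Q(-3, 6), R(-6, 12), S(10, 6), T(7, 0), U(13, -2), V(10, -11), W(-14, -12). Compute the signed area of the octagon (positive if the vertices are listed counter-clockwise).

-444

Σ = (-33) + (0) + (-156) + (-42) + (-14) + (-123) + (-274) + (-246) = -888
Signed area = Σ/2 = -444 (negative ⇒ clockwise traversal).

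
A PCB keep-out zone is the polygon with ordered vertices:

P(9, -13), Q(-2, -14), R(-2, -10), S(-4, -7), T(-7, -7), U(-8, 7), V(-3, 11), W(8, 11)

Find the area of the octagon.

Cross-terms: -152, -8, -26, -21, -105, -67, -121, -203  ⇒  Σ = -703
Area = |Σ|/2 = 351.5.

351.5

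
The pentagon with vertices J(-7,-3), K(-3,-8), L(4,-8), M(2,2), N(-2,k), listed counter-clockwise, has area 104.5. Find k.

8

The doubled signed area Σ (x_i y_{i+1} − x_{i+1} y_i) is linear in k.
With k=0 it equals 137; the coefficient of k is 9 (from the two edges through N).
So 9·k + 137 = 2·104.5 = 209 ⇒ k = 8.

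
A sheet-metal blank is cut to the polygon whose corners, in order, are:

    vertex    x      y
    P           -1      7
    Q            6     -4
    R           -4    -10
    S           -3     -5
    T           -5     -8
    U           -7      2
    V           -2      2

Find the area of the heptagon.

Apply Gauss's area formula: 2A = Σ (x_i·y_{i+1} − x_{i+1}·y_i), indices taken mod 7.
P→Q: (-1)(-4) − (6)(7) = -38
Q→R: (6)(-10) − (-4)(-4) = -76
R→S: (-4)(-5) − (-3)(-10) = -10
S→T: (-3)(-8) − (-5)(-5) = -1
T→U: (-5)(2) − (-7)(-8) = -66
U→V: (-7)(2) − (-2)(2) = -10
V→P: (-2)(7) − (-1)(2) = -12
Σ = -213
Area = |Σ|/2 = 106.5.

106.5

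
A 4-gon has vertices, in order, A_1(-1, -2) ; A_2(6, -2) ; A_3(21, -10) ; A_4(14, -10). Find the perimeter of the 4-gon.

|A_1A_2| = √((7)² + (0)²) = √49 = 7
|A_2A_3| = √((15)² + (-8)²) = √289 = 17
|A_3A_4| = √((-7)² + (0)²) = √49 = 7
|A_4A_1| = √((-15)² + (8)²) = √289 = 17
Perimeter = 7 + 17 + 7 + 17 = 48.

48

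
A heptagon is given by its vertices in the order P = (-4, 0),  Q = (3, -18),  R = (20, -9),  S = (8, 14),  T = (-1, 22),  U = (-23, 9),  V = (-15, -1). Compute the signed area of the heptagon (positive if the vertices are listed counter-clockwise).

799

Apply the surveyor's formula: 2A = Σ (x_i·y_{i+1} − x_{i+1}·y_i), indices taken mod 7.
P→Q: (-4)(-18) − (3)(0) = 72
Q→R: (3)(-9) − (20)(-18) = 333
R→S: (20)(14) − (8)(-9) = 352
S→T: (8)(22) − (-1)(14) = 190
T→U: (-1)(9) − (-23)(22) = 497
U→V: (-23)(-1) − (-15)(9) = 158
V→P: (-15)(0) − (-4)(-1) = -4
Σ = 1598
Signed area = Σ/2 = 799 (positive ⇒ counter-clockwise traversal).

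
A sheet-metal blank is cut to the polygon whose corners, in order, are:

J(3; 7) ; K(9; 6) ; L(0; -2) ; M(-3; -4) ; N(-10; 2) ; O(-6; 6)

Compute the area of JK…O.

111.5

J→K: (3)(6) − (9)(7) = -45
K→L: (9)(-2) − (0)(6) = -18
L→M: (0)(-4) − (-3)(-2) = -6
M→N: (-3)(2) − (-10)(-4) = -46
N→O: (-10)(6) − (-6)(2) = -48
O→J: (-6)(7) − (3)(6) = -60
Σ = -223
Area = |Σ|/2 = 111.5.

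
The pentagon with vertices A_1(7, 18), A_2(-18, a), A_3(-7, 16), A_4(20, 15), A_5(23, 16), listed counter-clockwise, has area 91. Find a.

21

Write out the shoelace sum; only the two edges meeting at A_2 involve a:
2·Area = [(7·a − (-18)·18) + ((-18)·16 − (-7)·a)] + -148
       = 14·a + -112 = 182
⇒ a = 21.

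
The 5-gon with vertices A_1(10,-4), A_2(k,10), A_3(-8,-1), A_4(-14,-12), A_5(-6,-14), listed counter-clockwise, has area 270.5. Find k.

Write out the shoelace sum; only the two edges meeting at A_2 involve k:
2·Area = [(10·10 − k·(-4)) + (k·(-1) − (-8)·10)] + 370
       = 3·k + 550 = 541
⇒ k = -3.

-3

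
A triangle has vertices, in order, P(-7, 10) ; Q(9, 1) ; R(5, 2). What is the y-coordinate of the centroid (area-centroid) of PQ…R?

13/3

Apply Gauss's area formula. First the cross-terms c_i = x_i·y_{i+1} − x_{i+1}·y_i:
  -97, 13, 64  ⇒  2A = -20, A = -10.
Then Σ (y_i + y_{i+1})·c_i = -260, so ȳ = -260 / (6·(-10)) = 13/3.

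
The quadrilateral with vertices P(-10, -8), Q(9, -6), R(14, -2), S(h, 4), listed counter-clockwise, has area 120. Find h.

9

Write out the shoelace sum; only the two edges meeting at S involve h:
2·Area = [(14·4 − h·(-2)) + (h·(-8) − (-10)·4)] + 198
       = -6·h + 294 = 240
⇒ h = 9.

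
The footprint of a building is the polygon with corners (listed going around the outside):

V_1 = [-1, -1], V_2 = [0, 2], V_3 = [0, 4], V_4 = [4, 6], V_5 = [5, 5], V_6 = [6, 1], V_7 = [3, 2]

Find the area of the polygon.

Σ = (-2) + (0) + (-16) + (-10) + (-25) + (9) + (-1) = -45
Area = |Σ|/2 = 22.5.

22.5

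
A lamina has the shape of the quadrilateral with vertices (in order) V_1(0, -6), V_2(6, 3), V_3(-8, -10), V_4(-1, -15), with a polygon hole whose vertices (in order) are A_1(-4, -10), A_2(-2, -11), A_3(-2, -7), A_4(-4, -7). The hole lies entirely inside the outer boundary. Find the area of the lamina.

Outer boundary:
Apply the shoelace (surveyor's) formula: 2A = Σ (x_i·y_{i+1} − x_{i+1}·y_i), indices taken mod 4.
Cross-terms: 36, -36, 110, 6  ⇒  Σ = 116
Area = |Σ|/2 = 58.
Hole:
Apply the shoelace (surveyor's) formula: 2A = Σ (x_i·y_{i+1} − x_{i+1}·y_i), indices taken mod 4.
Cross-terms: 24, -8, -14, 12  ⇒  Σ = 14
Area = |Σ|/2 = 7.
Net area = 58 − 7 = 51.

51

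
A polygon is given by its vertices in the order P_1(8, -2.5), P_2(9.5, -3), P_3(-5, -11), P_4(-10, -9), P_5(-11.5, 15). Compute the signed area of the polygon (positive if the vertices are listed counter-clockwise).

P_1→P_2: (8)(-3) − (9.5)(-2.5) = -0.25
P_2→P_3: (9.5)(-11) − (-5)(-3) = -119.5
P_3→P_4: (-5)(-9) − (-10)(-11) = -65
P_4→P_5: (-10)(15) − (-11.5)(-9) = -253.5
P_5→P_1: (-11.5)(-2.5) − (8)(15) = -91.25
Σ = -529.5
Signed area = Σ/2 = -264.75 (negative ⇒ clockwise traversal).

-264.75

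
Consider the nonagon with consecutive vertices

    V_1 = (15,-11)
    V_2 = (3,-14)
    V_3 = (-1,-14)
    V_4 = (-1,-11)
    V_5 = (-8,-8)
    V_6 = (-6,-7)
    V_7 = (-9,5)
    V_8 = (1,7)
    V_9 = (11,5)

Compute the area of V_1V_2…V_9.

368.5

Apply the shoelace (surveyor's) formula: 2A = Σ (x_i·y_{i+1} − x_{i+1}·y_i), indices taken mod 9.
Σ = (-177) + (-56) + (-3) + (-80) + (8) + (-93) + (-68) + (-72) + (-196) = -737
Area = |Σ|/2 = 368.5.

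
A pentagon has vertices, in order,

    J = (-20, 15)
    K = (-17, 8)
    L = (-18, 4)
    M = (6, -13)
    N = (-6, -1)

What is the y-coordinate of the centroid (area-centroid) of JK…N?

Apply the shoelace (surveyor's) formula. First the cross-terms c_i = x_i·y_{i+1} − x_{i+1}·y_i:
  95, 76, 210, -84, -110  ⇒  2A = 187, A = 93.5.
Then Σ (y_i + y_{i+1})·c_i = 843, so ȳ = 843 / (6·93.5) = 281/187.

281/187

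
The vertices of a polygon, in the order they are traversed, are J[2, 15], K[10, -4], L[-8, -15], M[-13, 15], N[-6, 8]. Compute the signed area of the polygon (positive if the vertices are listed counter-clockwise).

J→K: (2)(-4) − (10)(15) = -158
K→L: (10)(-15) − (-8)(-4) = -182
L→M: (-8)(15) − (-13)(-15) = -315
M→N: (-13)(8) − (-6)(15) = -14
N→J: (-6)(15) − (2)(8) = -106
Σ = -775
Signed area = Σ/2 = -387.5 (negative ⇒ clockwise traversal).

-387.5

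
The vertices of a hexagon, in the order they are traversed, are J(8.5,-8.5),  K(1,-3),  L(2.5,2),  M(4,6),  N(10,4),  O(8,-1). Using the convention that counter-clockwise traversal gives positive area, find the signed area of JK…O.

-73

Apply the shoelace (surveyor's) formula: 2A = Σ (x_i·y_{i+1} − x_{i+1}·y_i), indices taken mod 6.
Σ = (-17) + (9.5) + (7) + (-44) + (-42) + (-59.5) = -146
Signed area = Σ/2 = -73 (negative ⇒ clockwise traversal).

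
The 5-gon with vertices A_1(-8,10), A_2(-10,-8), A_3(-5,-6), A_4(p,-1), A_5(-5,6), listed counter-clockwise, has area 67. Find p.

-4

Write out the shoelace sum; only the two edges meeting at A_4 involve p:
2·Area = [((-5)·(-1) − p·(-6)) + (p·6 − (-5)·(-1))] + 182
       = 12·p + 182 = 134
⇒ p = -4.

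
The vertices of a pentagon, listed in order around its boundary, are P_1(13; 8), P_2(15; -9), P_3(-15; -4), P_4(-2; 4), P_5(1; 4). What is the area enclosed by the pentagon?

278

P_1→P_2: (13)(-9) − (15)(8) = -237
P_2→P_3: (15)(-4) − (-15)(-9) = -195
P_3→P_4: (-15)(4) − (-2)(-4) = -68
P_4→P_5: (-2)(4) − (1)(4) = -12
P_5→P_1: (1)(8) − (13)(4) = -44
Σ = -556
Area = |Σ|/2 = 278.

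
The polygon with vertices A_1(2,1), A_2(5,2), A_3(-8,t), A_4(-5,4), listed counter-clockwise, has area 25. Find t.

Write out the shoelace sum; only the two edges meeting at A_3 involve t:
2·Area = [(5·t − (-8)·2) + ((-8)·4 − (-5)·t)] + -14
       = 10·t + -30 = 50
⇒ t = 8.

8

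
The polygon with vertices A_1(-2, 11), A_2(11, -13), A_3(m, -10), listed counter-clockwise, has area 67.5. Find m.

The doubled signed area Σ (x_i y_{i+1} − x_{i+1} y_i) is linear in m.
With m=0 it equals -225; the coefficient of m is 24 (from the two edges through A_3).
So 24·m + -225 = 2·67.5 = 135 ⇒ m = 15.

15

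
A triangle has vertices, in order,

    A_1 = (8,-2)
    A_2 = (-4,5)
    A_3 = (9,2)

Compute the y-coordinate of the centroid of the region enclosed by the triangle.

5/3

Apply the shoelace (surveyor's) formula. First the cross-terms c_i = x_i·y_{i+1} − x_{i+1}·y_i:
  32, -53, -34  ⇒  2A = -55, A = -27.5.
Then Σ (y_i + y_{i+1})·c_i = -275, so ȳ = -275 / (6·(-27.5)) = 5/3.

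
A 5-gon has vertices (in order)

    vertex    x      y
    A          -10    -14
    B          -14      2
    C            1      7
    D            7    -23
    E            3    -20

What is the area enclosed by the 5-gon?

Σ = (-216) + (-100) + (-72) + (-71) + (-242) = -701
Area = |Σ|/2 = 350.5.

350.5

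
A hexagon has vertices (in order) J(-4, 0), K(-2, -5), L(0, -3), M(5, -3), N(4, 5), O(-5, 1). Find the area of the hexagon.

Apply the surveyor's formula: 2A = Σ (x_i·y_{i+1} − x_{i+1}·y_i), indices taken mod 6.
Cross-terms: 20, 6, 15, 37, 29, 4  ⇒  Σ = 111
Area = |Σ|/2 = 55.5.

55.5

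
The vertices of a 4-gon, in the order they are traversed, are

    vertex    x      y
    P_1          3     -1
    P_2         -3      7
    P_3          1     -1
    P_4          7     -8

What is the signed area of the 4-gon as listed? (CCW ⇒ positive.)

Cross-terms: 18, -4, -1, 17  ⇒  Σ = 30
Signed area = Σ/2 = 15 (positive ⇒ counter-clockwise traversal).

15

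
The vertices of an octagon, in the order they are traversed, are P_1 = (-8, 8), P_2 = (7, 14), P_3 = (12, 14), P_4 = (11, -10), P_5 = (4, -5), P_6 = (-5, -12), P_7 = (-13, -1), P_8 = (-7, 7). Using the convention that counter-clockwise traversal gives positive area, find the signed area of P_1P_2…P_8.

-424.5

Apply the shoelace (surveyor's) formula: 2A = Σ (x_i·y_{i+1} − x_{i+1}·y_i), indices taken mod 8.
Σ = (-168) + (-70) + (-274) + (-15) + (-73) + (-151) + (-98) + (0) = -849
Signed area = Σ/2 = -424.5 (negative ⇒ clockwise traversal).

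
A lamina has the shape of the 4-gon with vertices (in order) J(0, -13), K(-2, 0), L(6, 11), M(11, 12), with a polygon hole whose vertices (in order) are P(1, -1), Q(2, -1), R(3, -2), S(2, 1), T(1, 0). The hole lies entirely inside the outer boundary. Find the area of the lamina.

Outer boundary:
Σ = (-26) + (-22) + (-49) + (-143) = -240
Area = |Σ|/2 = 120.
Hole:
P→Q: (1)(-1) − (2)(-1) = 1
Q→R: (2)(-2) − (3)(-1) = -1
R→S: (3)(1) − (2)(-2) = 7
S→T: (2)(0) − (1)(1) = -1
T→P: (1)(-1) − (1)(0) = -1
Σ = 5
Area = |Σ|/2 = 2.5.
Net area = 120 − 2.5 = 117.5.

117.5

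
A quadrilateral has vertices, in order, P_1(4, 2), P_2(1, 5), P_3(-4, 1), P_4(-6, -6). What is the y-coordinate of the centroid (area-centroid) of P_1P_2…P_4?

2/9

Apply the shoelace formula. First the cross-terms c_i = x_i·y_{i+1} − x_{i+1}·y_i:
  18, 21, 30, 12  ⇒  2A = 81, A = 40.5.
Then Σ (y_i + y_{i+1})·c_i = 54, so ȳ = 54 / (6·40.5) = 2/9.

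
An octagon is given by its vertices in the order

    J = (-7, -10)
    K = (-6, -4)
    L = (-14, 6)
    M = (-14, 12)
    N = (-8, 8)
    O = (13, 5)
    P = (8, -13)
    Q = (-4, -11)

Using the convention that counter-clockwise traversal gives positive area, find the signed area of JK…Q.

-377

Apply the shoelace formula: 2A = Σ (x_i·y_{i+1} − x_{i+1}·y_i), indices taken mod 8.
J→K: (-7)(-4) − (-6)(-10) = -32
K→L: (-6)(6) − (-14)(-4) = -92
L→M: (-14)(12) − (-14)(6) = -84
M→N: (-14)(8) − (-8)(12) = -16
N→O: (-8)(5) − (13)(8) = -144
O→P: (13)(-13) − (8)(5) = -209
P→Q: (8)(-11) − (-4)(-13) = -140
Q→J: (-4)(-10) − (-7)(-11) = -37
Σ = -754
Signed area = Σ/2 = -377 (negative ⇒ clockwise traversal).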